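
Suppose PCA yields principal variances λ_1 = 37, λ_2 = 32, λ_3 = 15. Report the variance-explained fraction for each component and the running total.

Step 1 — total variance = trace(Sigma) = Σ λ_i = 37 + 32 + 15 = 84.

Step 2 — fraction explained by component i = λ_i / Σ λ:
  PC1: 37/84 = 0.4405
  PC2: 32/84 = 0.381
  PC3: 15/84 = 0.1786

Step 3 — cumulative fraction after k components = (λ_1 + ... + λ_k) / Σ λ:
  k = 1: 37/84 = 0.4405
  k = 2: (37 + 32)/84 = 69/84 = 0.8214
  k = 3: (37 + 32 + 15)/84 = 84/84 = 1

Summary (fraction, with percent):

explained: PC1 0.4405 (44.05%), PC2 0.381 (38.1%), PC3 0.1786 (17.86%);  cumulative: 0.4405, 0.8214, 1


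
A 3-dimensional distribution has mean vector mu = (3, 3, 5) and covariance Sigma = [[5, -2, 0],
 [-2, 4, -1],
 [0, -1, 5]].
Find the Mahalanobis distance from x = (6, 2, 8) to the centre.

Step 1 — centre the observation: (x - mu) = (3, -1, 3).

Step 2 — invert Sigma (cofactor / det for 3×3, or solve directly):
  Sigma^{-1} = [[0.2533, 0.1333, 0.0267],
 [0.1333, 0.3333, 0.0667],
 [0.0267, 0.0667, 0.2133]].

Step 3 — form the quadratic (x - mu)^T · Sigma^{-1} · (x - mu):
  Sigma^{-1} · (x - mu) = (0.7067, 0.2667, 0.6533).
  (x - mu)^T · [Sigma^{-1} · (x - mu)] = (3)·(0.7067) + (-1)·(0.2667) + (3)·(0.6533) = 3.8133.

Step 4 — take square root: d = √(3.8133) ≈ 1.9528.

d(x, mu) = √(3.8133) ≈ 1.9528


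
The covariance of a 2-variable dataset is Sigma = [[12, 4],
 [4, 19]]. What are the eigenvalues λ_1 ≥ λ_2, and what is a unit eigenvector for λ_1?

Step 1 — characteristic polynomial of 2×2 Sigma:
  det(Sigma - λI) = λ² - trace · λ + det = 0.
  trace = 12 + 19 = 31, det = 12·19 - (4)² = 212.
Step 2 — discriminant:
  Δ = trace² - 4·det = 961 - 848 = 113.
Step 3 — eigenvalues:
  λ = (trace ± √Δ)/2 = (31 ± 10.6301)/2,
  λ_1 = 20.8151,  λ_2 = 10.1849.

Step 4 — unit eigenvector for λ_1: solve (Sigma - λ_1 I)v = 0. First row:
  (12 - 20.8151)·v_x + (4)·v_y = 0, i.e. (-8.8151)·v_x + (4)·v_y = 0,
  so v ∝ (b, λ_1 - a) = (4, 8.8151) = u.
  ||u|| = √((4)² + (8.8151)²) = √(93.7055) ≈ 9.6802,
  v_1 = u/||u|| ≈ (0.4132, 0.9106) (||v_1|| = 1).

λ_1 = 20.8151,  λ_2 = 10.1849;  v_1 ≈ (0.4132, 0.9106)


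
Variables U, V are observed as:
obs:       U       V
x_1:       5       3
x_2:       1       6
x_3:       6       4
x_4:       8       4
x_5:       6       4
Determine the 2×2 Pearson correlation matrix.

Step 1 — column means:
  mean(U) = (5 + 1 + 6 + 8 + 6) / 5 = 26/5 = 5.2
  mean(V) = (3 + 6 + 4 + 4 + 4) / 5 = 21/5 = 4.2

Step 2 — sample variances and covariances s[i,j] = (1/(n-1)) · Σ_k (x_{k,i} - mean_i) · (x_{k,j} - mean_j), with n-1 = 4:
  s[U,U] = ((-0.2)·(-0.2) + (-4.2)·(-4.2) + (0.8)·(0.8) + (2.8)·(2.8) + (0.8)·(0.8)) / 4 = 26.8/4 = 6.7
  s[U,V] = ((-0.2)·(-1.2) + (-4.2)·(1.8) + (0.8)·(-0.2) + (2.8)·(-0.2) + (0.8)·(-0.2)) / 4 = -8.2/4 = -2.05
  s[V,V] = ((-1.2)·(-1.2) + (1.8)·(1.8) + (-0.2)·(-0.2) + (-0.2)·(-0.2) + (-0.2)·(-0.2)) / 4 = 4.8/4 = 1.2
  Sample standard deviations s_i = √(s[i,i]):
  s(U) = √(6.7) = 2.5884
  s(V) = √(1.2) = 1.0954

Step 3 — r_{ij} = s_{ij} / (s_i · s_j):
  r[U,U] = 1 (diagonal).
  r[U,V] = -2.05 / (2.5884 · 1.0954) = -2.05 / 2.8355 = -0.723
  r[V,V] = 1 (diagonal).

R is symmetric with unit diagonal. Assembling:

R = [[1, -0.723],
 [-0.723, 1]]


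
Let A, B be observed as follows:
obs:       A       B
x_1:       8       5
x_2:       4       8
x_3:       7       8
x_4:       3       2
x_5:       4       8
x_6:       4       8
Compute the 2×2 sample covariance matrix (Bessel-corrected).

Step 1 — column means:
  mean(A) = (8 + 4 + 7 + 3 + 4 + 4) / 6 = 30/6 = 5
  mean(B) = (5 + 8 + 8 + 2 + 8 + 8) / 6 = 39/6 = 6.5

Step 2 — sample covariance S[i,j] = (1/(n-1)) · Σ_k (x_{k,i} - mean_i) · (x_{k,j} - mean_j), with n-1 = 5.
  S[A,A] = ((3)·(3) + (-1)·(-1) + (2)·(2) + (-2)·(-2) + (-1)·(-1) + (-1)·(-1)) / 5 = 20/5 = 4
  S[A,B] = ((3)·(-1.5) + (-1)·(1.5) + (2)·(1.5) + (-2)·(-4.5) + (-1)·(1.5) + (-1)·(1.5)) / 5 = 3/5 = 0.6
  S[B,B] = ((-1.5)·(-1.5) + (1.5)·(1.5) + (1.5)·(1.5) + (-4.5)·(-4.5) + (1.5)·(1.5) + (1.5)·(1.5)) / 5 = 31.5/5 = 6.3

S is symmetric (S[j,i] = S[i,j]). Assembling:

S = [[4, 0.6],
 [0.6, 6.3]]


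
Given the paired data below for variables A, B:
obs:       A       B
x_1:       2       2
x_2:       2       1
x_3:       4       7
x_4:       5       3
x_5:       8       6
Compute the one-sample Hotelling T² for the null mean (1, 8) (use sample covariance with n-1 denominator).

Step 1 — sample mean vector:
  mean(A) = (2 + 2 + 4 + 5 + 8) / 5 = 21/5 = 4.2
  mean(B) = (2 + 1 + 7 + 3 + 6) / 5 = 19/5 = 3.8
  x̄ = (4.2, 3.8),  deviation x̄ - mu_0 = (4.2, 3.8) - (1, 8) = (3.2, -4.2).

Step 2 — sample covariance matrix, S[i,j] = (1/(n-1)) · Σ_k (x_{k,i} - mean_i) · (x_{k,j} - mean_j), divisor n-1 = 4:
  S[A,A] = ((-2.2)·(-2.2) + (-2.2)·(-2.2) + (-0.2)·(-0.2) + (0.8)·(0.8) + (3.8)·(3.8)) / 4 = 24.8/4 = 6.2
  S[A,B] = ((-2.2)·(-1.8) + (-2.2)·(-2.8) + (-0.2)·(3.2) + (0.8)·(-0.8) + (3.8)·(2.2)) / 4 = 17.2/4 = 4.3
  S[B,B] = ((-1.8)·(-1.8) + (-2.8)·(-2.8) + (3.2)·(3.2) + (-0.8)·(-0.8) + (2.2)·(2.2)) / 4 = 26.8/4 = 6.7
  S = [[6.2, 4.3],
 [4.3, 6.7]].

Step 3 — invert S. det(S) = 6.2·6.7 - (4.3)² = 23.05.
  S^{-1} = (1/det) · [[d, -b], [-b, a]] = [[0.2907, -0.1866],
 [-0.1866, 0.269]].

Step 4 — quadratic form (x̄ - mu_0)^T · S^{-1} · (x̄ - mu_0):
  S^{-1} · (x̄ - mu_0) = (1.7137, -1.7267),
  (x̄ - mu_0)^T · [...] = (3.2)·(1.7137) + (-4.2)·(-1.7267) = 12.7358.

Step 5 — scale by n: T² = 5 · 12.7358 = 63.679.

T² ≈ 63.679


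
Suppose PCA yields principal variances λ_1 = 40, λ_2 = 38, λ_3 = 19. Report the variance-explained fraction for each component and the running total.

Step 1 — total variance = trace(Sigma) = Σ λ_i = 40 + 38 + 19 = 97.

Step 2 — fraction explained by component i = λ_i / Σ λ:
  PC1: 40/97 = 0.4124
  PC2: 38/97 = 0.3918
  PC3: 19/97 = 0.1959

Step 3 — cumulative fraction after k components = (λ_1 + ... + λ_k) / Σ λ:
  k = 1: 40/97 = 0.4124
  k = 2: (40 + 38)/97 = 78/97 = 0.8041
  k = 3: (40 + 38 + 19)/97 = 97/97 = 1

Summary (fraction, with percent):

explained: PC1 0.4124 (41.24%), PC2 0.3918 (39.18%), PC3 0.1959 (19.59%);  cumulative: 0.4124, 0.8041, 1


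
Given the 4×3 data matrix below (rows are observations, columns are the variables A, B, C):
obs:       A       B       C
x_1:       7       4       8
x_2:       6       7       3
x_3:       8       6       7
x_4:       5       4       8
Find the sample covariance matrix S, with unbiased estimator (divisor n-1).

Step 1 — column means:
  mean(A) = (7 + 6 + 8 + 5) / 4 = 26/4 = 6.5
  mean(B) = (4 + 7 + 6 + 4) / 4 = 21/4 = 5.25
  mean(C) = (8 + 3 + 7 + 8) / 4 = 26/4 = 6.5

Step 2 — sample covariance S[i,j] = (1/(n-1)) · Σ_k (x_{k,i} - mean_i) · (x_{k,j} - mean_j), with n-1 = 3.
  S[A,A] = ((0.5)·(0.5) + (-0.5)·(-0.5) + (1.5)·(1.5) + (-1.5)·(-1.5)) / 3 = 5/3 = 1.6667
  S[A,B] = ((0.5)·(-1.25) + (-0.5)·(1.75) + (1.5)·(0.75) + (-1.5)·(-1.25)) / 3 = 1.5/3 = 0.5
  S[A,C] = ((0.5)·(1.5) + (-0.5)·(-3.5) + (1.5)·(0.5) + (-1.5)·(1.5)) / 3 = 1/3 = 0.3333
  S[B,B] = ((-1.25)·(-1.25) + (1.75)·(1.75) + (0.75)·(0.75) + (-1.25)·(-1.25)) / 3 = 6.75/3 = 2.25
  S[B,C] = ((-1.25)·(1.5) + (1.75)·(-3.5) + (0.75)·(0.5) + (-1.25)·(1.5)) / 3 = -9.5/3 = -3.1667
  S[C,C] = ((1.5)·(1.5) + (-3.5)·(-3.5) + (0.5)·(0.5) + (1.5)·(1.5)) / 3 = 17/3 = 5.6667

S is symmetric (S[j,i] = S[i,j]). Assembling:

S = [[1.6667, 0.5, 0.3333],
 [0.5, 2.25, -3.1667],
 [0.3333, -3.1667, 5.6667]]


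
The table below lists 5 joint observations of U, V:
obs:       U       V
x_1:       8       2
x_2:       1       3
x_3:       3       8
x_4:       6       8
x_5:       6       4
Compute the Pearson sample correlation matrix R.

Step 1 — column means:
  mean(U) = (8 + 1 + 3 + 6 + 6) / 5 = 24/5 = 4.8
  mean(V) = (2 + 3 + 8 + 8 + 4) / 5 = 25/5 = 5

Step 2 — sample variances and covariances s[i,j] = (1/(n-1)) · Σ_k (x_{k,i} - mean_i) · (x_{k,j} - mean_j), with n-1 = 4:
  s[U,U] = ((3.2)·(3.2) + (-3.8)·(-3.8) + (-1.8)·(-1.8) + (1.2)·(1.2) + (1.2)·(1.2)) / 4 = 30.8/4 = 7.7
  s[U,V] = ((3.2)·(-3) + (-3.8)·(-2) + (-1.8)·(3) + (1.2)·(3) + (1.2)·(-1)) / 4 = -5/4 = -1.25
  s[V,V] = ((-3)·(-3) + (-2)·(-2) + (3)·(3) + (3)·(3) + (-1)·(-1)) / 4 = 32/4 = 8
  Sample standard deviations s_i = √(s[i,i]):
  s(U) = √(7.7) = 2.7749
  s(V) = √(8) = 2.8284

Step 3 — r_{ij} = s_{ij} / (s_i · s_j):
  r[U,U] = 1 (diagonal).
  r[U,V] = -1.25 / (2.7749 · 2.8284) = -1.25 / 7.8486 = -0.1593
  r[V,V] = 1 (diagonal).

R is symmetric with unit diagonal. Assembling:

R = [[1, -0.1593],
 [-0.1593, 1]]


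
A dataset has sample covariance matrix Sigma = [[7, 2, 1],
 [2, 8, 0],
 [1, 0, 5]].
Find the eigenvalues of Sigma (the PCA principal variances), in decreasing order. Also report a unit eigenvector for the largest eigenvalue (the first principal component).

Step 1 — characteristic polynomial p(λ) = det(λI - Sigma) = λ³ - tr·λ² + c_1·λ - det, where tr = trace, c_1 = sum of the principal 2×2 minors, det = det(Sigma):
  tr = 7 + 8 + 5 = 20,
  c_1 = (7·8 - (2)²) + (7·5 - (1)²) + (8·5 - (0)²) = 52 + 34 + 40 = 126,
  det = 7·(8·5 - (0)²) - (2)·((2)·5 - (0)·(1)) + (1)·((2)·(0) - 8·(1)) = 7·(40) - (2)·(10) + (1)·(-8) = 252.
  So p(λ) = λ³ - 20λ² + 126λ - 252.
Step 2 — look for an integer root (rational root theorem: any rational root is an integer divisor of 252). Testing λ = 6:
  p(6) = 216 - 720 + 756 - 252 = 0  ✓
  Dividing out (λ - 6): p(λ) = (λ - 6)(λ² - 14λ + 42).
Step 3 — remaining eigenvalues from the quadratic λ² - 14λ + 42 = 0:
  Δ = 14² - 4·42 = 196 - 168 = 28,  λ = (14 ± √28)/2 = (14 ± 5.2915)/2 ≈ 9.6458 or 4.3542.
  Sorted: λ_1 = 9.6458,  λ_2 = 6,  λ_3 = 4.3542  (check: sum = 20 = tr ✓).

Step 4 — unit eigenvector for λ_1 ≈ 9.6458: v spans the null space of (Sigma - λ_1 I), whose rows are
  r_1 = (-2.6458, 2, 1),  r_2 = (2, -1.6458, 0),  r_3 = (1, 0, -4.6458).
  v is orthogonal to every row, so take v ∝ r_1 × r_2 = ((2)·(0) - (1)·(-1.6458), (1)·(2) - (-2.6458)·(0), (-2.6458)·(-1.6458) - (2)·(2)) ≈ (1.6458, 2, 0.3542).
  Let u = (1.6458, 2, 0.3542).
  ||u|| = √((1.6458)² + (2)² + (0.3542)²) = √(6.834) ≈ 2.6142,  v_1 = u/||u|| ≈ (0.6295, 0.7651, 0.1355) (||v_1|| = 1).

λ_1 = 9.6458,  λ_2 = 6,  λ_3 = 4.3542;  v_1 ≈ (0.6295, 0.7651, 0.1355)


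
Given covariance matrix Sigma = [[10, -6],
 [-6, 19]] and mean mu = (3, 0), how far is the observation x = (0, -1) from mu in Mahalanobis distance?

Step 1 — centre the observation: (x - mu) = (-3, -1).

Step 2 — invert Sigma. det(Sigma) = 10·19 - (-6)² = 154.
  Sigma^{-1} = (1/det) · [[d, -b], [-b, a]] = [[0.1234, 0.039],
 [0.039, 0.0649]].

Step 3 — form the quadratic (x - mu)^T · Sigma^{-1} · (x - mu):
  Sigma^{-1} · (x - mu) = (-0.4091, -0.1818).
  (x - mu)^T · [Sigma^{-1} · (x - mu)] = (-3)·(-0.4091) + (-1)·(-0.1818) = 1.4091.

Step 4 — take square root: d = √(1.4091) ≈ 1.1871.

d(x, mu) = √(1.4091) ≈ 1.1871


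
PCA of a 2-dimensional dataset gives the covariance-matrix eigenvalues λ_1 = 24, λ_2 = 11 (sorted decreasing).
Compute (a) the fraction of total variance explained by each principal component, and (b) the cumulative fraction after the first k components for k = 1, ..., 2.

Step 1 — total variance = trace(Sigma) = Σ λ_i = 24 + 11 = 35.

Step 2 — fraction explained by component i = λ_i / Σ λ:
  PC1: 24/35 = 0.6857
  PC2: 11/35 = 0.3143

Step 3 — cumulative fraction after k components = (λ_1 + ... + λ_k) / Σ λ:
  k = 1: 24/35 = 0.6857
  k = 2: (24 + 11)/35 = 35/35 = 1

Summary (fraction, with percent):

explained: PC1 0.6857 (68.57%), PC2 0.3143 (31.43%);  cumulative: 0.6857, 1


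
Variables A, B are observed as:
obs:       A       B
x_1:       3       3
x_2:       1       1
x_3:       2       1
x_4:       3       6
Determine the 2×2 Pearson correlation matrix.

Step 1 — column means:
  mean(A) = (3 + 1 + 2 + 3) / 4 = 9/4 = 2.25
  mean(B) = (3 + 1 + 1 + 6) / 4 = 11/4 = 2.75

Step 2 — sample variances and covariances s[i,j] = (1/(n-1)) · Σ_k (x_{k,i} - mean_i) · (x_{k,j} - mean_j), with n-1 = 3:
  s[A,A] = ((0.75)·(0.75) + (-1.25)·(-1.25) + (-0.25)·(-0.25) + (0.75)·(0.75)) / 3 = 2.75/3 = 0.9167
  s[A,B] = ((0.75)·(0.25) + (-1.25)·(-1.75) + (-0.25)·(-1.75) + (0.75)·(3.25)) / 3 = 5.25/3 = 1.75
  s[B,B] = ((0.25)·(0.25) + (-1.75)·(-1.75) + (-1.75)·(-1.75) + (3.25)·(3.25)) / 3 = 16.75/3 = 5.5833
  Sample standard deviations s_i = √(s[i,i]):
  s(A) = √(0.9167) = 0.9574
  s(B) = √(5.5833) = 2.3629

Step 3 — r_{ij} = s_{ij} / (s_i · s_j):
  r[A,A] = 1 (diagonal).
  r[A,B] = 1.75 / (0.9574 · 2.3629) = 1.75 / 2.2623 = 0.7735
  r[B,B] = 1 (diagonal).

R is symmetric with unit diagonal. Assembling:

R = [[1, 0.7735],
 [0.7735, 1]]


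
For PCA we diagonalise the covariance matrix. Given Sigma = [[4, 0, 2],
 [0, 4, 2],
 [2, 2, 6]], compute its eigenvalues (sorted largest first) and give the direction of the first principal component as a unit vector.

Step 1 — characteristic polynomial p(λ) = det(λI - Sigma) = λ³ - tr·λ² + c_1·λ - det, where tr = trace, c_1 = sum of the principal 2×2 minors, det = det(Sigma):
  tr = 4 + 4 + 6 = 14,
  c_1 = (4·4 - (0)²) + (4·6 - (2)²) + (4·6 - (2)²) = 16 + 20 + 20 = 56,
  det = 4·(4·6 - (2)²) - (0)·((0)·6 - (2)·(2)) + (2)·((0)·(2) - 4·(2)) = 4·(20) - (0)·(-4) + (2)·(-8) = 64.
  So p(λ) = λ³ - 14λ² + 56λ - 64.
Step 2 — look for an integer root (rational root theorem: any rational root is an integer divisor of 64). Testing λ = 2:
  p(2) = 8 - 56 + 112 - 64 = 0  ✓
  Dividing out (λ - 2): p(λ) = (λ - 2)(λ² - 12λ + 32).
Step 3 — remaining eigenvalues from the quadratic λ² - 12λ + 32 = 0:
  Δ = 12² - 4·32 = 144 - 128 = 16,  λ = (12 ± √16)/2 = (12 ± 4)/2 = 8 or 4.
  Sorted: λ_1 = 8,  λ_2 = 4,  λ_3 = 2  (check: sum = 14 = tr ✓).

Step 4 — unit eigenvector for λ_1 = 8: v spans the null space of (Sigma - λ_1 I), whose rows are
  r_1 = (-4, 0, 2),  r_2 = (0, -4, 2),  r_3 = (2, 2, -2).
  v is orthogonal to every row, so take v ∝ r_1 × r_2 = ((0)·(2) - (2)·(-4), (2)·(0) - (-4)·(2), (-4)·(-4) - (0)·(0)) = (8, 8, 16).
  Rescale (divide by 8): u = (1, 1, 2).
  ||u|| = √((1)² + (1)² + (2)²) = √(6) ≈ 2.4495,  v_1 = u/||u|| ≈ (0.4082, 0.4082, 0.8165) (||v_1|| = 1).

λ_1 = 8,  λ_2 = 4,  λ_3 = 2;  v_1 ≈ (0.4082, 0.4082, 0.8165)


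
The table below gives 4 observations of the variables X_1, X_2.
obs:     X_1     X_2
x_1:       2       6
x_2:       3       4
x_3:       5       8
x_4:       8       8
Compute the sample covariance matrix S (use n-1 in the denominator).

Step 1 — column means:
  mean(X_1) = (2 + 3 + 5 + 8) / 4 = 18/4 = 4.5
  mean(X_2) = (6 + 4 + 8 + 8) / 4 = 26/4 = 6.5

Step 2 — sample covariance S[i,j] = (1/(n-1)) · Σ_k (x_{k,i} - mean_i) · (x_{k,j} - mean_j), with n-1 = 3.
  S[X_1,X_1] = ((-2.5)·(-2.5) + (-1.5)·(-1.5) + (0.5)·(0.5) + (3.5)·(3.5)) / 3 = 21/3 = 7
  S[X_1,X_2] = ((-2.5)·(-0.5) + (-1.5)·(-2.5) + (0.5)·(1.5) + (3.5)·(1.5)) / 3 = 11/3 = 3.6667
  S[X_2,X_2] = ((-0.5)·(-0.5) + (-2.5)·(-2.5) + (1.5)·(1.5) + (1.5)·(1.5)) / 3 = 11/3 = 3.6667

S is symmetric (S[j,i] = S[i,j]). Assembling:

S = [[7, 3.6667],
 [3.6667, 3.6667]]


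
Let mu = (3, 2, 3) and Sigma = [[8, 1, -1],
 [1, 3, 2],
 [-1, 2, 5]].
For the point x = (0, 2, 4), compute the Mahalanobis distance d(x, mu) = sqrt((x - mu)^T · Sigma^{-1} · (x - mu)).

Step 1 — centre the observation: (x - mu) = (-3, 0, 1).

Step 2 — invert Sigma (cofactor / det for 3×3, or solve directly):
  Sigma^{-1} = [[0.1447, -0.0921, 0.0658],
 [-0.0921, 0.5132, -0.2237],
 [0.0658, -0.2237, 0.3026]].

Step 3 — form the quadratic (x - mu)^T · Sigma^{-1} · (x - mu):
  Sigma^{-1} · (x - mu) = (-0.3684, 0.0526, 0.1053).
  (x - mu)^T · [Sigma^{-1} · (x - mu)] = (-3)·(-0.3684) + (0)·(0.0526) + (1)·(0.1053) = 1.2105.

Step 4 — take square root: d = √(1.2105) ≈ 1.1002.

d(x, mu) = √(1.2105) ≈ 1.1002


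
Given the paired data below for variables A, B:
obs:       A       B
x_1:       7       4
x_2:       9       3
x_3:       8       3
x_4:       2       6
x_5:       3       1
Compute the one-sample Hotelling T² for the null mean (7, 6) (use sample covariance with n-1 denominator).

Step 1 — sample mean vector:
  mean(A) = (7 + 9 + 8 + 2 + 3) / 5 = 29/5 = 5.8
  mean(B) = (4 + 3 + 3 + 6 + 1) / 5 = 17/5 = 3.4
  x̄ = (5.8, 3.4),  deviation x̄ - mu_0 = (5.8, 3.4) - (7, 6) = (-1.2, -2.6).

Step 2 — sample covariance matrix, S[i,j] = (1/(n-1)) · Σ_k (x_{k,i} - mean_i) · (x_{k,j} - mean_j), divisor n-1 = 4:
  S[A,A] = ((1.2)·(1.2) + (3.2)·(3.2) + (2.2)·(2.2) + (-3.8)·(-3.8) + (-2.8)·(-2.8)) / 4 = 38.8/4 = 9.7
  S[A,B] = ((1.2)·(0.6) + (3.2)·(-0.4) + (2.2)·(-0.4) + (-3.8)·(2.6) + (-2.8)·(-2.4)) / 4 = -4.6/4 = -1.15
  S[B,B] = ((0.6)·(0.6) + (-0.4)·(-0.4) + (-0.4)·(-0.4) + (2.6)·(2.6) + (-2.4)·(-2.4)) / 4 = 13.2/4 = 3.3
  S = [[9.7, -1.15],
 [-1.15, 3.3]].

Step 3 — invert S. det(S) = 9.7·3.3 - (-1.15)² = 30.6875.
  S^{-1} = (1/det) · [[d, -b], [-b, a]] = [[0.1075, 0.0375],
 [0.0375, 0.3161]].

Step 4 — quadratic form (x̄ - mu_0)^T · S^{-1} · (x̄ - mu_0):
  S^{-1} · (x̄ - mu_0) = (-0.2265, -0.8668),
  (x̄ - mu_0)^T · [...] = (-1.2)·(-0.2265) + (-2.6)·(-0.8668) = 2.5255.

Step 5 — scale by n: T² = 5 · 2.5255 = 12.6273.

T² ≈ 12.6273


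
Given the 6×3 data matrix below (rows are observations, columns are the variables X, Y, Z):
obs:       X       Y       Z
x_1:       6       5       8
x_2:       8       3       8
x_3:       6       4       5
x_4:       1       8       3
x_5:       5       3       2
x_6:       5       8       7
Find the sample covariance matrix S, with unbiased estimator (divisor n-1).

Step 1 — column means:
  mean(X) = (6 + 8 + 6 + 1 + 5 + 5) / 6 = 31/6 = 5.1667
  mean(Y) = (5 + 3 + 4 + 8 + 3 + 8) / 6 = 31/6 = 5.1667
  mean(Z) = (8 + 8 + 5 + 3 + 2 + 7) / 6 = 33/6 = 5.5

Step 2 — sample covariance S[i,j] = (1/(n-1)) · Σ_k (x_{k,i} - mean_i) · (x_{k,j} - mean_j), with n-1 = 5.
  S[X,X] = ((0.8333)·(0.8333) + (2.8333)·(2.8333) + (0.8333)·(0.8333) + (-4.1667)·(-4.1667) + (-0.1667)·(-0.1667) + (-0.1667)·(-0.1667)) / 5 = 26.8333/5 = 5.3667
  S[X,Y] = ((0.8333)·(-0.1667) + (2.8333)·(-2.1667) + (0.8333)·(-1.1667) + (-4.1667)·(2.8333) + (-0.1667)·(-2.1667) + (-0.1667)·(2.8333)) / 5 = -19.1667/5 = -3.8333
  S[X,Z] = ((0.8333)·(2.5) + (2.8333)·(2.5) + (0.8333)·(-0.5) + (-4.1667)·(-2.5) + (-0.1667)·(-3.5) + (-0.1667)·(1.5)) / 5 = 19.5/5 = 3.9
  S[Y,Y] = ((-0.1667)·(-0.1667) + (-2.1667)·(-2.1667) + (-1.1667)·(-1.1667) + (2.8333)·(2.8333) + (-2.1667)·(-2.1667) + (2.8333)·(2.8333)) / 5 = 26.8333/5 = 5.3667
  S[Y,Z] = ((-0.1667)·(2.5) + (-2.1667)·(2.5) + (-1.1667)·(-0.5) + (2.8333)·(-2.5) + (-2.1667)·(-3.5) + (2.8333)·(1.5)) / 5 = -0.5/5 = -0.1
  S[Z,Z] = ((2.5)·(2.5) + (2.5)·(2.5) + (-0.5)·(-0.5) + (-2.5)·(-2.5) + (-3.5)·(-3.5) + (1.5)·(1.5)) / 5 = 33.5/5 = 6.7

S is symmetric (S[j,i] = S[i,j]). Assembling:

S = [[5.3667, -3.8333, 3.9],
 [-3.8333, 5.3667, -0.1],
 [3.9, -0.1, 6.7]]


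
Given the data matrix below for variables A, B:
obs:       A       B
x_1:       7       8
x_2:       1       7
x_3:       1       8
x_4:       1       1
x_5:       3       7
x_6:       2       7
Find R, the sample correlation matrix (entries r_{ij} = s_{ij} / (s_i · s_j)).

Step 1 — column means:
  mean(A) = (7 + 1 + 1 + 1 + 3 + 2) / 6 = 15/6 = 2.5
  mean(B) = (8 + 7 + 8 + 1 + 7 + 7) / 6 = 38/6 = 6.3333

Step 2 — sample variances and covariances s[i,j] = (1/(n-1)) · Σ_k (x_{k,i} - mean_i) · (x_{k,j} - mean_j), with n-1 = 5:
  s[A,A] = ((4.5)·(4.5) + (-1.5)·(-1.5) + (-1.5)·(-1.5) + (-1.5)·(-1.5) + (0.5)·(0.5) + (-0.5)·(-0.5)) / 5 = 27.5/5 = 5.5
  s[A,B] = ((4.5)·(1.6667) + (-1.5)·(0.6667) + (-1.5)·(1.6667) + (-1.5)·(-5.3333) + (0.5)·(0.6667) + (-0.5)·(0.6667)) / 5 = 12/5 = 2.4
  s[B,B] = ((1.6667)·(1.6667) + (0.6667)·(0.6667) + (1.6667)·(1.6667) + (-5.3333)·(-5.3333) + (0.6667)·(0.6667) + (0.6667)·(0.6667)) / 5 = 35.3333/5 = 7.0667
  Sample standard deviations s_i = √(s[i,i]):
  s(A) = √(5.5) = 2.3452
  s(B) = √(7.0667) = 2.6583

Step 3 — r_{ij} = s_{ij} / (s_i · s_j):
  r[A,A] = 1 (diagonal).
  r[A,B] = 2.4 / (2.3452 · 2.6583) = 2.4 / 6.2343 = 0.385
  r[B,B] = 1 (diagonal).

R is symmetric with unit diagonal. Assembling:

R = [[1, 0.385],
 [0.385, 1]]


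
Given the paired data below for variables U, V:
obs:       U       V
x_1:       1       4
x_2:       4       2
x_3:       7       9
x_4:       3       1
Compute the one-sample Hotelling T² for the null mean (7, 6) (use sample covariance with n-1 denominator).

Step 1 — sample mean vector:
  mean(U) = (1 + 4 + 7 + 3) / 4 = 15/4 = 3.75
  mean(V) = (4 + 2 + 9 + 1) / 4 = 16/4 = 4
  x̄ = (3.75, 4),  deviation x̄ - mu_0 = (3.75, 4) - (7, 6) = (-3.25, -2).

Step 2 — sample covariance matrix, S[i,j] = (1/(n-1)) · Σ_k (x_{k,i} - mean_i) · (x_{k,j} - mean_j), divisor n-1 = 3:
  S[U,U] = ((-2.75)·(-2.75) + (0.25)·(0.25) + (3.25)·(3.25) + (-0.75)·(-0.75)) / 3 = 18.75/3 = 6.25
  S[U,V] = ((-2.75)·(0) + (0.25)·(-2) + (3.25)·(5) + (-0.75)·(-3)) / 3 = 18/3 = 6
  S[V,V] = ((0)·(0) + (-2)·(-2) + (5)·(5) + (-3)·(-3)) / 3 = 38/3 = 12.6667
  S = [[6.25, 6],
 [6, 12.6667]].

Step 3 — invert S. det(S) = 6.25·12.6667 - (6)² = 43.1667.
  S^{-1} = (1/det) · [[d, -b], [-b, a]] = [[0.2934, -0.139],
 [-0.139, 0.1448]].

Step 4 — quadratic form (x̄ - mu_0)^T · S^{-1} · (x̄ - mu_0):
  S^{-1} · (x̄ - mu_0) = (-0.6757, 0.1622),
  (x̄ - mu_0)^T · [...] = (-3.25)·(-0.6757) + (-2)·(0.1622) = 1.8716.

Step 5 — scale by n: T² = 4 · 1.8716 = 7.4865.

T² ≈ 7.4865


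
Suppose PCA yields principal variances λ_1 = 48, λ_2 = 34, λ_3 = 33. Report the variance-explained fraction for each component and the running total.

Step 1 — total variance = trace(Sigma) = Σ λ_i = 48 + 34 + 33 = 115.

Step 2 — fraction explained by component i = λ_i / Σ λ:
  PC1: 48/115 = 0.4174
  PC2: 34/115 = 0.2957
  PC3: 33/115 = 0.287

Step 3 — cumulative fraction after k components = (λ_1 + ... + λ_k) / Σ λ:
  k = 1: 48/115 = 0.4174
  k = 2: (48 + 34)/115 = 82/115 = 0.713
  k = 3: (48 + 34 + 33)/115 = 115/115 = 1

Summary (fraction, with percent):

explained: PC1 0.4174 (41.74%), PC2 0.2957 (29.57%), PC3 0.287 (28.7%);  cumulative: 0.4174, 0.713, 1


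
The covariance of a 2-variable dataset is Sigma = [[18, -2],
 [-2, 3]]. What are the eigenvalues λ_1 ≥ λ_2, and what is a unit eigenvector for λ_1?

Step 1 — characteristic polynomial of 2×2 Sigma:
  det(Sigma - λI) = λ² - trace · λ + det = 0.
  trace = 18 + 3 = 21, det = 18·3 - (-2)² = 50.
Step 2 — discriminant:
  Δ = trace² - 4·det = 441 - 200 = 241.
Step 3 — eigenvalues:
  λ = (trace ± √Δ)/2 = (21 ± 15.5242)/2,
  λ_1 = 18.2621,  λ_2 = 2.7379.

Step 4 — unit eigenvector for λ_1: solve (Sigma - λ_1 I)v = 0. First row:
  (18 - 18.2621)·v_x + (-2)·v_y = 0, i.e. (-0.2621)·v_x + (-2)·v_y = 0,
  so v ∝ (b, λ_1 - a) = (-2, 0.2621); multiply by -1 so the first entry is positive: u = (2, -0.2621).
  ||u|| = √((2)² + (-0.2621)²) = √(4.0687) ≈ 2.0171,
  v_1 = u/||u|| ≈ (0.9915, -0.1299) (||v_1|| = 1).

λ_1 = 18.2621,  λ_2 = 2.7379;  v_1 ≈ (0.9915, -0.1299)


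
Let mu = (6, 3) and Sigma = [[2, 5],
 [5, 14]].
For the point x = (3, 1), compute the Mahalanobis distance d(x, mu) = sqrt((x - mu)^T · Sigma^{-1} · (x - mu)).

Step 1 — centre the observation: (x - mu) = (-3, -2).

Step 2 — invert Sigma. det(Sigma) = 2·14 - (5)² = 3.
  Sigma^{-1} = (1/det) · [[d, -b], [-b, a]] = [[4.6667, -1.6667],
 [-1.6667, 0.6667]].

Step 3 — form the quadratic (x - mu)^T · Sigma^{-1} · (x - mu):
  Sigma^{-1} · (x - mu) = (-10.6667, 3.6667).
  (x - mu)^T · [Sigma^{-1} · (x - mu)] = (-3)·(-10.6667) + (-2)·(3.6667) = 24.6667.

Step 4 — take square root: d = √(24.6667) ≈ 4.9666.

d(x, mu) = √(24.6667) ≈ 4.9666


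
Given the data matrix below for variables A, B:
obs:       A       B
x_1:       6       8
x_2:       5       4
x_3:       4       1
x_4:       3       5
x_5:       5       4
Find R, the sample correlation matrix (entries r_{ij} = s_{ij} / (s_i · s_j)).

Step 1 — column means:
  mean(A) = (6 + 5 + 4 + 3 + 5) / 5 = 23/5 = 4.6
  mean(B) = (8 + 4 + 1 + 5 + 4) / 5 = 22/5 = 4.4

Step 2 — sample variances and covariances s[i,j] = (1/(n-1)) · Σ_k (x_{k,i} - mean_i) · (x_{k,j} - mean_j), with n-1 = 4:
  s[A,A] = ((1.4)·(1.4) + (0.4)·(0.4) + (-0.6)·(-0.6) + (-1.6)·(-1.6) + (0.4)·(0.4)) / 4 = 5.2/4 = 1.3
  s[A,B] = ((1.4)·(3.6) + (0.4)·(-0.4) + (-0.6)·(-3.4) + (-1.6)·(0.6) + (0.4)·(-0.4)) / 4 = 5.8/4 = 1.45
  s[B,B] = ((3.6)·(3.6) + (-0.4)·(-0.4) + (-3.4)·(-3.4) + (0.6)·(0.6) + (-0.4)·(-0.4)) / 4 = 25.2/4 = 6.3
  Sample standard deviations s_i = √(s[i,i]):
  s(A) = √(1.3) = 1.1402
  s(B) = √(6.3) = 2.51

Step 3 — r_{ij} = s_{ij} / (s_i · s_j):
  r[A,A] = 1 (diagonal).
  r[A,B] = 1.45 / (1.1402 · 2.51) = 1.45 / 2.8618 = 0.5067
  r[B,B] = 1 (diagonal).

R is symmetric with unit diagonal. Assembling:

R = [[1, 0.5067],
 [0.5067, 1]]


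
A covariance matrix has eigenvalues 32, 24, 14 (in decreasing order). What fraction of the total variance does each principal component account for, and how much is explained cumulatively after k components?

Step 1 — total variance = trace(Sigma) = Σ λ_i = 32 + 24 + 14 = 70.

Step 2 — fraction explained by component i = λ_i / Σ λ:
  PC1: 32/70 = 0.4571
  PC2: 24/70 = 0.3429
  PC3: 14/70 = 0.2

Step 3 — cumulative fraction after k components = (λ_1 + ... + λ_k) / Σ λ:
  k = 1: 32/70 = 0.4571
  k = 2: (32 + 24)/70 = 56/70 = 0.8
  k = 3: (32 + 24 + 14)/70 = 70/70 = 1

Summary (fraction, with percent):

explained: PC1 0.4571 (45.71%), PC2 0.3429 (34.29%), PC3 0.2 (20%);  cumulative: 0.4571, 0.8, 1


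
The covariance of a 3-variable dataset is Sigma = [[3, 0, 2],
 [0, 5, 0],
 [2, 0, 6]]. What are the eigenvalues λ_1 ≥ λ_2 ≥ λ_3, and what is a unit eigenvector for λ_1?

Step 1 — characteristic polynomial p(λ) = det(λI - Sigma) = λ³ - tr·λ² + c_1·λ - det, where tr = trace, c_1 = sum of the principal 2×2 minors, det = det(Sigma):
  tr = 3 + 5 + 6 = 14,
  c_1 = (3·5 - (0)²) + (3·6 - (2)²) + (5·6 - (0)²) = 15 + 14 + 30 = 59,
  det = 3·(5·6 - (0)²) - (0)·((0)·6 - (0)·(2)) + (2)·((0)·(0) - 5·(2)) = 3·(30) - (0)·(0) + (2)·(-10) = 70.
  So p(λ) = λ³ - 14λ² + 59λ - 70.
Step 2 — look for an integer root (rational root theorem: any rational root is an integer divisor of 70). Testing λ = 2:
  p(2) = 8 - 56 + 118 - 70 = 0  ✓
  Dividing out (λ - 2): p(λ) = (λ - 2)(λ² - 12λ + 35).
Step 3 — remaining eigenvalues from the quadratic λ² - 12λ + 35 = 0:
  Δ = 12² - 4·35 = 144 - 140 = 4,  λ = (12 ± √4)/2 = (12 ± 2)/2 = 7 or 5.
  Sorted: λ_1 = 7,  λ_2 = 5,  λ_3 = 2  (check: sum = 14 = tr ✓).

Step 4 — unit eigenvector for λ_1 = 7: v spans the null space of (Sigma - λ_1 I), whose rows are
  r_1 = (-4, 0, 2),  r_2 = (0, -2, 0),  r_3 = (2, 0, -1).
  v is orthogonal to every row, so take v ∝ r_1 × r_2 = ((0)·(0) - (2)·(-2), (2)·(0) - (-4)·(0), (-4)·(-2) - (0)·(0)) = (4, 0, 8).
  Rescale (divide by 4): u = (1, 0, 2).
  ||u|| = √((1)² + (0)² + (2)²) = √(5) ≈ 2.2361,  v_1 = u/||u|| ≈ (0.4472, 0, 0.8944) (||v_1|| = 1).

λ_1 = 7,  λ_2 = 5,  λ_3 = 2;  v_1 ≈ (0.4472, 0, 0.8944)


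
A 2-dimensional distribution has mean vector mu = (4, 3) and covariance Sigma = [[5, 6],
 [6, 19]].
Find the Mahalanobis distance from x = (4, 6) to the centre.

Step 1 — centre the observation: (x - mu) = (0, 3).

Step 2 — invert Sigma. det(Sigma) = 5·19 - (6)² = 59.
  Sigma^{-1} = (1/det) · [[d, -b], [-b, a]] = [[0.322, -0.1017],
 [-0.1017, 0.0847]].

Step 3 — form the quadratic (x - mu)^T · Sigma^{-1} · (x - mu):
  Sigma^{-1} · (x - mu) = (-0.3051, 0.2542).
  (x - mu)^T · [Sigma^{-1} · (x - mu)] = (0)·(-0.3051) + (3)·(0.2542) = 0.7627.

Step 4 — take square root: d = √(0.7627) ≈ 0.8733.

d(x, mu) = √(0.7627) ≈ 0.8733


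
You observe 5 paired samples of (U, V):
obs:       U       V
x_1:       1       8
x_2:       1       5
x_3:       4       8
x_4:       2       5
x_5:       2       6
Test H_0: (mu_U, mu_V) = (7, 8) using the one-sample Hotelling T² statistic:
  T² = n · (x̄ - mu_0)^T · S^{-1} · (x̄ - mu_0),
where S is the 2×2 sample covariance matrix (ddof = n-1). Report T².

Step 1 — sample mean vector:
  mean(U) = (1 + 1 + 4 + 2 + 2) / 5 = 10/5 = 2
  mean(V) = (8 + 5 + 8 + 5 + 6) / 5 = 32/5 = 6.4
  x̄ = (2, 6.4),  deviation x̄ - mu_0 = (2, 6.4) - (7, 8) = (-5, -1.6).

Step 2 — sample covariance matrix, S[i,j] = (1/(n-1)) · Σ_k (x_{k,i} - mean_i) · (x_{k,j} - mean_j), divisor n-1 = 4:
  S[U,U] = ((-1)·(-1) + (-1)·(-1) + (2)·(2) + (0)·(0) + (0)·(0)) / 4 = 6/4 = 1.5
  S[U,V] = ((-1)·(1.6) + (-1)·(-1.4) + (2)·(1.6) + (0)·(-1.4) + (0)·(-0.4)) / 4 = 3/4 = 0.75
  S[V,V] = ((1.6)·(1.6) + (-1.4)·(-1.4) + (1.6)·(1.6) + (-1.4)·(-1.4) + (-0.4)·(-0.4)) / 4 = 9.2/4 = 2.3
  S = [[1.5, 0.75],
 [0.75, 2.3]].

Step 3 — invert S. det(S) = 1.5·2.3 - (0.75)² = 2.8875.
  S^{-1} = (1/det) · [[d, -b], [-b, a]] = [[0.7965, -0.2597],
 [-0.2597, 0.5195]].

Step 4 — quadratic form (x̄ - mu_0)^T · S^{-1} · (x̄ - mu_0):
  S^{-1} · (x̄ - mu_0) = (-3.5671, 0.4675),
  (x̄ - mu_0)^T · [...] = (-5)·(-3.5671) + (-1.6)·(0.4675) = 17.0874.

Step 5 — scale by n: T² = 5 · 17.0874 = 85.4372.

T² ≈ 85.4372


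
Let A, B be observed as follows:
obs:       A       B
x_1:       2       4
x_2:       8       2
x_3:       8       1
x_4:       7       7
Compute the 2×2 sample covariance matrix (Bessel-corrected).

Step 1 — column means:
  mean(A) = (2 + 8 + 8 + 7) / 4 = 25/4 = 6.25
  mean(B) = (4 + 2 + 1 + 7) / 4 = 14/4 = 3.5

Step 2 — sample covariance S[i,j] = (1/(n-1)) · Σ_k (x_{k,i} - mean_i) · (x_{k,j} - mean_j), with n-1 = 3.
  S[A,A] = ((-4.25)·(-4.25) + (1.75)·(1.75) + (1.75)·(1.75) + (0.75)·(0.75)) / 3 = 24.75/3 = 8.25
  S[A,B] = ((-4.25)·(0.5) + (1.75)·(-1.5) + (1.75)·(-2.5) + (0.75)·(3.5)) / 3 = -6.5/3 = -2.1667
  S[B,B] = ((0.5)·(0.5) + (-1.5)·(-1.5) + (-2.5)·(-2.5) + (3.5)·(3.5)) / 3 = 21/3 = 7

S is symmetric (S[j,i] = S[i,j]). Assembling:

S = [[8.25, -2.1667],
 [-2.1667, 7]]


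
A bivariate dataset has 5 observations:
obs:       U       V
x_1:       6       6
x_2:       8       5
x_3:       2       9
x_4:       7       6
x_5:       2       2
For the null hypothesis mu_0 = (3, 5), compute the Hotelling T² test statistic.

Step 1 — sample mean vector:
  mean(U) = (6 + 8 + 2 + 7 + 2) / 5 = 25/5 = 5
  mean(V) = (6 + 5 + 9 + 6 + 2) / 5 = 28/5 = 5.6
  x̄ = (5, 5.6),  deviation x̄ - mu_0 = (5, 5.6) - (3, 5) = (2, 0.6).

Step 2 — sample covariance matrix, S[i,j] = (1/(n-1)) · Σ_k (x_{k,i} - mean_i) · (x_{k,j} - mean_j), divisor n-1 = 4:
  S[U,U] = ((1)·(1) + (3)·(3) + (-3)·(-3) + (2)·(2) + (-3)·(-3)) / 4 = 32/4 = 8
  S[U,V] = ((1)·(0.4) + (3)·(-0.6) + (-3)·(3.4) + (2)·(0.4) + (-3)·(-3.6)) / 4 = 0/4 = 0
  S[V,V] = ((0.4)·(0.4) + (-0.6)·(-0.6) + (3.4)·(3.4) + (0.4)·(0.4) + (-3.6)·(-3.6)) / 4 = 25.2/4 = 6.3
  S = [[8, 0],
 [0, 6.3]].

Step 3 — invert S. det(S) = 8·6.3 - (0)² = 50.4.
  S^{-1} = (1/det) · [[d, -b], [-b, a]] = [[0.125, 0],
 [0, 0.1587]].

Step 4 — quadratic form (x̄ - mu_0)^T · S^{-1} · (x̄ - mu_0):
  S^{-1} · (x̄ - mu_0) = (0.25, 0.0952),
  (x̄ - mu_0)^T · [...] = (2)·(0.25) + (0.6)·(0.0952) = 0.5571.

Step 5 — scale by n: T² = 5 · 0.5571 = 2.7857.

T² ≈ 2.7857


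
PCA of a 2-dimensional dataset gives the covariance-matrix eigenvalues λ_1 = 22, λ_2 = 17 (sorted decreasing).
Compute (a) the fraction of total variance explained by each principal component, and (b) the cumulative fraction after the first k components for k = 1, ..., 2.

Step 1 — total variance = trace(Sigma) = Σ λ_i = 22 + 17 = 39.

Step 2 — fraction explained by component i = λ_i / Σ λ:
  PC1: 22/39 = 0.5641
  PC2: 17/39 = 0.4359

Step 3 — cumulative fraction after k components = (λ_1 + ... + λ_k) / Σ λ:
  k = 1: 22/39 = 0.5641
  k = 2: (22 + 17)/39 = 39/39 = 1

Summary (fraction, with percent):

explained: PC1 0.5641 (56.41%), PC2 0.4359 (43.59%);  cumulative: 0.5641, 1


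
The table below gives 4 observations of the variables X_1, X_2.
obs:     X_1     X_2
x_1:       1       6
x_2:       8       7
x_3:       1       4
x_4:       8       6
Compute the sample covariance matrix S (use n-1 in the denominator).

Step 1 — column means:
  mean(X_1) = (1 + 8 + 1 + 8) / 4 = 18/4 = 4.5
  mean(X_2) = (6 + 7 + 4 + 6) / 4 = 23/4 = 5.75

Step 2 — sample covariance S[i,j] = (1/(n-1)) · Σ_k (x_{k,i} - mean_i) · (x_{k,j} - mean_j), with n-1 = 3.
  S[X_1,X_1] = ((-3.5)·(-3.5) + (3.5)·(3.5) + (-3.5)·(-3.5) + (3.5)·(3.5)) / 3 = 49/3 = 16.3333
  S[X_1,X_2] = ((-3.5)·(0.25) + (3.5)·(1.25) + (-3.5)·(-1.75) + (3.5)·(0.25)) / 3 = 10.5/3 = 3.5
  S[X_2,X_2] = ((0.25)·(0.25) + (1.25)·(1.25) + (-1.75)·(-1.75) + (0.25)·(0.25)) / 3 = 4.75/3 = 1.5833

S is symmetric (S[j,i] = S[i,j]). Assembling:

S = [[16.3333, 3.5],
 [3.5, 1.5833]]


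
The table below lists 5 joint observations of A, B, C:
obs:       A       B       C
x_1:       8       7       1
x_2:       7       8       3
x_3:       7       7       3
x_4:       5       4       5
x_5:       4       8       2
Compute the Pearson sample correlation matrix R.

Step 1 — column means:
  mean(A) = (8 + 7 + 7 + 5 + 4) / 5 = 31/5 = 6.2
  mean(B) = (7 + 8 + 7 + 4 + 8) / 5 = 34/5 = 6.8
  mean(C) = (1 + 3 + 3 + 5 + 2) / 5 = 14/5 = 2.8

Step 2 — sample variances and covariances s[i,j] = (1/(n-1)) · Σ_k (x_{k,i} - mean_i) · (x_{k,j} - mean_j), with n-1 = 4:
  s[A,A] = ((1.8)·(1.8) + (0.8)·(0.8) + (0.8)·(0.8) + (-1.2)·(-1.2) + (-2.2)·(-2.2)) / 4 = 10.8/4 = 2.7
  s[A,B] = ((1.8)·(0.2) + (0.8)·(1.2) + (0.8)·(0.2) + (-1.2)·(-2.8) + (-2.2)·(1.2)) / 4 = 2.2/4 = 0.55
  s[A,C] = ((1.8)·(-1.8) + (0.8)·(0.2) + (0.8)·(0.2) + (-1.2)·(2.2) + (-2.2)·(-0.8)) / 4 = -3.8/4 = -0.95
  s[B,B] = ((0.2)·(0.2) + (1.2)·(1.2) + (0.2)·(0.2) + (-2.8)·(-2.8) + (1.2)·(1.2)) / 4 = 10.8/4 = 2.7
  s[B,C] = ((0.2)·(-1.8) + (1.2)·(0.2) + (0.2)·(0.2) + (-2.8)·(2.2) + (1.2)·(-0.8)) / 4 = -7.2/4 = -1.8
  s[C,C] = ((-1.8)·(-1.8) + (0.2)·(0.2) + (0.2)·(0.2) + (2.2)·(2.2) + (-0.8)·(-0.8)) / 4 = 8.8/4 = 2.2
  Sample standard deviations s_i = √(s[i,i]):
  s(A) = √(2.7) = 1.6432
  s(B) = √(2.7) = 1.6432
  s(C) = √(2.2) = 1.4832

Step 3 — r_{ij} = s_{ij} / (s_i · s_j):
  r[A,A] = 1 (diagonal).
  r[A,B] = 0.55 / (1.6432 · 1.6432) = 0.55 / 2.7 = 0.2037
  r[A,C] = -0.95 / (1.6432 · 1.4832) = -0.95 / 2.4372 = -0.3898
  r[B,B] = 1 (diagonal).
  r[B,C] = -1.8 / (1.6432 · 1.4832) = -1.8 / 2.4372 = -0.7385
  r[C,C] = 1 (diagonal).

R is symmetric with unit diagonal. Assembling:

R = [[1, 0.2037, -0.3898],
 [0.2037, 1, -0.7385],
 [-0.3898, -0.7385, 1]]


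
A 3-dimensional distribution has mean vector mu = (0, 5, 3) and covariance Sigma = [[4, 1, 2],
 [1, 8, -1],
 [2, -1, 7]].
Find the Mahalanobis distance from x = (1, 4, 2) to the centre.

Step 1 — centre the observation: (x - mu) = (1, -1, -1).

Step 2 — invert Sigma (cofactor / det for 3×3, or solve directly):
  Sigma^{-1} = [[0.3107, -0.0508, -0.096],
 [-0.0508, 0.1356, 0.0339],
 [-0.096, 0.0339, 0.1751]].

Step 3 — form the quadratic (x - mu)^T · Sigma^{-1} · (x - mu):
  Sigma^{-1} · (x - mu) = (0.4576, -0.2203, -0.3051).
  (x - mu)^T · [Sigma^{-1} · (x - mu)] = (1)·(0.4576) + (-1)·(-0.2203) + (-1)·(-0.3051) = 0.9831.

Step 4 — take square root: d = √(0.9831) ≈ 0.9915.

d(x, mu) = √(0.9831) ≈ 0.9915


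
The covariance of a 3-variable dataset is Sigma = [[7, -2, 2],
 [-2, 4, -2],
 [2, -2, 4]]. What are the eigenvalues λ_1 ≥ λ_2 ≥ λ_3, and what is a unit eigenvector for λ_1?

Step 1 — characteristic polynomial p(λ) = det(λI - Sigma) = λ³ - tr·λ² + c_1·λ - det, where tr = trace, c_1 = sum of the principal 2×2 minors, det = det(Sigma):
  tr = 7 + 4 + 4 = 15,
  c_1 = (7·4 - (-2)²) + (7·4 - (2)²) + (4·4 - (-2)²) = 24 + 24 + 12 = 60,
  det = 7·(4·4 - (-2)²) - (-2)·((-2)·4 - (-2)·(2)) + (2)·((-2)·(-2) - 4·(2)) = 7·(12) - (-2)·(-4) + (2)·(-4) = 68.
  So p(λ) = λ³ - 15λ² + 60λ - 68.
Step 2 — look for an integer root (rational root theorem: any rational root is an integer divisor of 68). Testing λ = 2:
  p(2) = 8 - 60 + 120 - 68 = 0  ✓
  Dividing out (λ - 2): p(λ) = (λ - 2)(λ² - 13λ + 34).
Step 3 — remaining eigenvalues from the quadratic λ² - 13λ + 34 = 0:
  Δ = 13² - 4·34 = 169 - 136 = 33,  λ = (13 ± √33)/2 = (13 ± 5.7446)/2 ≈ 9.3723 or 3.6277.
  Sorted: λ_1 = 9.3723,  λ_2 = 3.6277,  λ_3 = 2  (check: sum = 15 = tr ✓).

Step 4 — unit eigenvector for λ_1 ≈ 9.3723: v spans the null space of (Sigma - λ_1 I), whose rows are
  r_1 = (-2.3723, -2, 2),  r_2 = (-2, -5.3723, -2),  r_3 = (2, -2, -5.3723).
  v is orthogonal to every row, so take v ∝ r_1 × r_2 = ((-2)·(-2) - (2)·(-5.3723), (2)·(-2) - (-2.3723)·(-2), (-2.3723)·(-5.3723) - (-2)·(-2)) ≈ (14.7446, -8.7446, 8.7446).
  Let u = (14.7446, -8.7446, 8.7446).
  ||u|| = √((14.7446)² + (-8.7446)² + (8.7446)²) = √(370.3369) ≈ 19.2441,  v_1 = u/||u|| ≈ (0.7662, -0.4544, 0.4544) (||v_1|| = 1).

λ_1 = 9.3723,  λ_2 = 3.6277,  λ_3 = 2;  v_1 ≈ (0.7662, -0.4544, 0.4544)


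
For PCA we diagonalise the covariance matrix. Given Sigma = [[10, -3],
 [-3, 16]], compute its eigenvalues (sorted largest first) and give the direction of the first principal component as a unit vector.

Step 1 — characteristic polynomial of 2×2 Sigma:
  det(Sigma - λI) = λ² - trace · λ + det = 0.
  trace = 10 + 16 = 26, det = 10·16 - (-3)² = 151.
Step 2 — discriminant:
  Δ = trace² - 4·det = 676 - 604 = 72.
Step 3 — eigenvalues:
  λ = (trace ± √Δ)/2 = (26 ± 8.4853)/2,
  λ_1 = 17.2426,  λ_2 = 8.7574.

Step 4 — unit eigenvector for λ_1: solve (Sigma - λ_1 I)v = 0. First row:
  (10 - 17.2426)·v_x + (-3)·v_y = 0, i.e. (-7.2426)·v_x + (-3)·v_y = 0,
  so v ∝ (b, λ_1 - a) = (-3, 7.2426); multiply by -1 so the first entry is positive: u = (3, -7.2426).
  ||u|| = √((3)² + (-7.2426)²) = √(61.4558) ≈ 7.8394,
  v_1 = u/||u|| ≈ (0.3827, -0.9239) (||v_1|| = 1).

λ_1 = 17.2426,  λ_2 = 8.7574;  v_1 ≈ (0.3827, -0.9239)


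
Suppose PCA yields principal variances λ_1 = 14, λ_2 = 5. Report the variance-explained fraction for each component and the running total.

Step 1 — total variance = trace(Sigma) = Σ λ_i = 14 + 5 = 19.

Step 2 — fraction explained by component i = λ_i / Σ λ:
  PC1: 14/19 = 0.7368
  PC2: 5/19 = 0.2632

Step 3 — cumulative fraction after k components = (λ_1 + ... + λ_k) / Σ λ:
  k = 1: 14/19 = 0.7368
  k = 2: (14 + 5)/19 = 19/19 = 1

Summary (fraction, with percent):

explained: PC1 0.7368 (73.68%), PC2 0.2632 (26.32%);  cumulative: 0.7368, 1


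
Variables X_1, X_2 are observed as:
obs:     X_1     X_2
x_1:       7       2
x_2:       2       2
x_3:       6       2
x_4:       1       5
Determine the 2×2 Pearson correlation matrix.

Step 1 — column means:
  mean(X_1) = (7 + 2 + 6 + 1) / 4 = 16/4 = 4
  mean(X_2) = (2 + 2 + 2 + 5) / 4 = 11/4 = 2.75

Step 2 — sample variances and covariances s[i,j] = (1/(n-1)) · Σ_k (x_{k,i} - mean_i) · (x_{k,j} - mean_j), with n-1 = 3:
  s[X_1,X_1] = ((3)·(3) + (-2)·(-2) + (2)·(2) + (-3)·(-3)) / 3 = 26/3 = 8.6667
  s[X_1,X_2] = ((3)·(-0.75) + (-2)·(-0.75) + (2)·(-0.75) + (-3)·(2.25)) / 3 = -9/3 = -3
  s[X_2,X_2] = ((-0.75)·(-0.75) + (-0.75)·(-0.75) + (-0.75)·(-0.75) + (2.25)·(2.25)) / 3 = 6.75/3 = 2.25
  Sample standard deviations s_i = √(s[i,i]):
  s(X_1) = √(8.6667) = 2.9439
  s(X_2) = √(2.25) = 1.5

Step 3 — r_{ij} = s_{ij} / (s_i · s_j):
  r[X_1,X_1] = 1 (diagonal).
  r[X_1,X_2] = -3 / (2.9439 · 1.5) = -3 / 4.4159 = -0.6794
  r[X_2,X_2] = 1 (diagonal).

R is symmetric with unit diagonal. Assembling:

R = [[1, -0.6794],
 [-0.6794, 1]]


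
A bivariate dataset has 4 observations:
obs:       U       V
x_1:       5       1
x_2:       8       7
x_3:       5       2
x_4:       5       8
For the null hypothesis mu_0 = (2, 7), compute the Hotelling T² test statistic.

Step 1 — sample mean vector:
  mean(U) = (5 + 8 + 5 + 5) / 4 = 23/4 = 5.75
  mean(V) = (1 + 7 + 2 + 8) / 4 = 18/4 = 4.5
  x̄ = (5.75, 4.5),  deviation x̄ - mu_0 = (5.75, 4.5) - (2, 7) = (3.75, -2.5).

Step 2 — sample covariance matrix, S[i,j] = (1/(n-1)) · Σ_k (x_{k,i} - mean_i) · (x_{k,j} - mean_j), divisor n-1 = 3:
  S[U,U] = ((-0.75)·(-0.75) + (2.25)·(2.25) + (-0.75)·(-0.75) + (-0.75)·(-0.75)) / 3 = 6.75/3 = 2.25
  S[U,V] = ((-0.75)·(-3.5) + (2.25)·(2.5) + (-0.75)·(-2.5) + (-0.75)·(3.5)) / 3 = 7.5/3 = 2.5
  S[V,V] = ((-3.5)·(-3.5) + (2.5)·(2.5) + (-2.5)·(-2.5) + (3.5)·(3.5)) / 3 = 37/3 = 12.3333
  S = [[2.25, 2.5],
 [2.5, 12.3333]].

Step 3 — invert S. det(S) = 2.25·12.3333 - (2.5)² = 21.5.
  S^{-1} = (1/det) · [[d, -b], [-b, a]] = [[0.5736, -0.1163],
 [-0.1163, 0.1047]].

Step 4 — quadratic form (x̄ - mu_0)^T · S^{-1} · (x̄ - mu_0):
  S^{-1} · (x̄ - mu_0) = (2.4419, -0.6977),
  (x̄ - mu_0)^T · [...] = (3.75)·(2.4419) + (-2.5)·(-0.6977) = 10.9012.

Step 5 — scale by n: T² = 4 · 10.9012 = 43.6047.

T² ≈ 43.6047
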